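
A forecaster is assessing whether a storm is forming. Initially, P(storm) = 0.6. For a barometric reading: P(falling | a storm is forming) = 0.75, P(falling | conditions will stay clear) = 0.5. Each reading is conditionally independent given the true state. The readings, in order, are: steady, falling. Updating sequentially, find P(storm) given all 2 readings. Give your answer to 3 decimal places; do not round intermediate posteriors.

After 'steady': P(storm) = 0.25·0.6000 / (0.25·0.6000 + 0.5·0.4000) ≈ 0.4286
After 'falling': P(storm) = 0.75·0.4286 / (0.75·0.4286 + 0.5·0.5714) ≈ 0.5294

0.529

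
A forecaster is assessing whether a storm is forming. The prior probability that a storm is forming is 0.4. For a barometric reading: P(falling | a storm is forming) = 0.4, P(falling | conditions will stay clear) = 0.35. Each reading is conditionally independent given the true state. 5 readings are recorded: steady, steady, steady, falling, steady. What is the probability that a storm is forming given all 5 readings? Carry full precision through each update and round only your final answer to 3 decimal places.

0.356

After 'steady': P(storm) = 0.6·0.4000 / (0.6·0.4000 + 0.65·0.6000) ≈ 0.3810
After 'steady': P(storm) = 0.6·0.3810 / (0.6·0.3810 + 0.65·0.6190) ≈ 0.3623
After 'steady': P(storm) = 0.6·0.3623 / (0.6·0.3623 + 0.65·0.6377) ≈ 0.3440
After 'falling': P(storm) = 0.4·0.3440 / (0.4·0.3440 + 0.35·0.6560) ≈ 0.3747
After 'steady': P(storm) = 0.6·0.3747 / (0.6·0.3747 + 0.65·0.6253) ≈ 0.3562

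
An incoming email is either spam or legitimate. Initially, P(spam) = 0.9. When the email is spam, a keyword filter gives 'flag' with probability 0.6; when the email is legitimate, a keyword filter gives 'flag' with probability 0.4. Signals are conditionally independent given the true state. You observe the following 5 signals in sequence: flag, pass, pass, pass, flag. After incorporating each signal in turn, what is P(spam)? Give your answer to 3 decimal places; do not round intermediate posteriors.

After 'flag': P(spam) = 0.6·0.9000 / (0.6·0.9000 + 0.4·0.1000) ≈ 0.9310
After 'pass': P(spam) = 0.4·0.9310 / (0.4·0.9310 + 0.6·0.0690) ≈ 0.9000
After 'pass': P(spam) = 0.4·0.9000 / (0.4·0.9000 + 0.6·0.1000) ≈ 0.8571
After 'pass': P(spam) = 0.4·0.8571 / (0.4·0.8571 + 0.6·0.1429) ≈ 0.8000
After 'flag': P(spam) = 0.6·0.8000 / (0.6·0.8000 + 0.4·0.2000) ≈ 0.8571

0.857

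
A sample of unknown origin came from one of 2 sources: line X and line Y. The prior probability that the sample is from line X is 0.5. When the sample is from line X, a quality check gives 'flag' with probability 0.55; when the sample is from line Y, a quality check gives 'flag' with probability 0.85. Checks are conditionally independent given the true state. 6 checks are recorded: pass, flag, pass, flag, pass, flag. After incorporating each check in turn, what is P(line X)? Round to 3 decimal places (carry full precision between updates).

0.880

Apply Bayes' rule sequentially, carrying P(line X) forward.
After 'pass': P(line X) = 0.45·0.5000 / (0.45·0.5000 + 0.15·0.5000) ≈ 0.7500
After 'flag': P(line X) = 0.55·0.7500 / (0.55·0.7500 + 0.85·0.2500) ≈ 0.6600
After 'pass': P(line X) = 0.45·0.6600 / (0.45·0.6600 + 0.15·0.3400) ≈ 0.8534
After 'flag': P(line X) = 0.55·0.8534 / (0.55·0.8534 + 0.85·0.1466) ≈ 0.7903
After 'pass': P(line X) = 0.45·0.7903 / (0.45·0.7903 + 0.15·0.2097) ≈ 0.9187
After 'flag': P(line X) = 0.55·0.9187 / (0.55·0.9187 + 0.85·0.0813) ≈ 0.8797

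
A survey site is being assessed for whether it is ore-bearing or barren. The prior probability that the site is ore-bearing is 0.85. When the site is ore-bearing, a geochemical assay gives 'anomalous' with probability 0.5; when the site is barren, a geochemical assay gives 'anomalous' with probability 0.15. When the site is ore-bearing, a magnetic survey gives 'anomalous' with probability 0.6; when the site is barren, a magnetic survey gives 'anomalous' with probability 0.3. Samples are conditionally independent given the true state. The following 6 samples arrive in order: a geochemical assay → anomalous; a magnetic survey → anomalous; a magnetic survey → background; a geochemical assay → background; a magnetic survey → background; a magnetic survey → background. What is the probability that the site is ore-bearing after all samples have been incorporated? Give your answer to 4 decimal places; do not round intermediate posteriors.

Apply Bayes' rule sequentially, carrying P(ore) forward.
After a geochemical assay='anomalous': P(ore) = 0.5·0.8500 / (0.5·0.8500 + 0.15·0.1500) ≈ 0.9497
After a magnetic survey='anomalous': P(ore) = 0.6·0.9497 / (0.6·0.9497 + 0.3·0.0503) ≈ 0.9742
After a magnetic survey='background': P(ore) = 0.4·0.9742 / (0.4·0.9742 + 0.7·0.0258) ≈ 0.9557
After a geochemical assay='background': P(ore) = 0.5·0.9557 / (0.5·0.9557 + 0.85·0.0443) ≈ 0.9270
After a magnetic survey='background': P(ore) = 0.4·0.9270 / (0.4·0.9270 + 0.7·0.0730) ≈ 0.8789
After a magnetic survey='background': P(ore) = 0.4·0.8789 / (0.4·0.8789 + 0.7·0.1211) ≈ 0.8057

0.8057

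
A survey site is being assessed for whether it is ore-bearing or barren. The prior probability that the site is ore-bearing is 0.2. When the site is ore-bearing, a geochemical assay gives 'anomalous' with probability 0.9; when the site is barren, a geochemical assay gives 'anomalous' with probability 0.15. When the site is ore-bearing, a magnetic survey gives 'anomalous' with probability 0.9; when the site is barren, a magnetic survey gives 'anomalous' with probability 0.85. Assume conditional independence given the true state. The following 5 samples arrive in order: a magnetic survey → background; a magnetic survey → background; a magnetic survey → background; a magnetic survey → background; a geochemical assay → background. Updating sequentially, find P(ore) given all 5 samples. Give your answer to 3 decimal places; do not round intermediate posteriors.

0.006

Each posterior becomes the prior for the next update.
After a magnetic survey='background': P(ore) = 0.1·0.2000 / (0.1·0.2000 + 0.15·0.8000) ≈ 0.1429
After a magnetic survey='background': P(ore) = 0.1·0.1429 / (0.1·0.1429 + 0.15·0.8571) ≈ 0.1000
After a magnetic survey='background': P(ore) = 0.1·0.1000 / (0.1·0.1000 + 0.15·0.9000) ≈ 0.0690
After a magnetic survey='background': P(ore) = 0.1·0.0690 / (0.1·0.0690 + 0.15·0.9310) ≈ 0.0471
After a geochemical assay='background': P(ore) = 0.1·0.0471 / (0.1·0.0471 + 0.85·0.9529) ≈ 0.0058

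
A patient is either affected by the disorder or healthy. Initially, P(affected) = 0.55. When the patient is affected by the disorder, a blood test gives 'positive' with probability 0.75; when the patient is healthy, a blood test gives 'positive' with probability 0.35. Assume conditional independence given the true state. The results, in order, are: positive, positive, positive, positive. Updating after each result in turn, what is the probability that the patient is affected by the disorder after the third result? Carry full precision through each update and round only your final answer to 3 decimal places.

After 'positive': P(affected) = 0.75·0.5500 / (0.75·0.5500 + 0.35·0.4500) ≈ 0.7237
After 'positive': P(affected) = 0.75·0.7237 / (0.75·0.7237 + 0.35·0.2763) ≈ 0.8488
After 'positive': P(affected) = 0.75·0.8488 / (0.75·0.8488 + 0.35·0.1512) ≈ 0.9232

0.923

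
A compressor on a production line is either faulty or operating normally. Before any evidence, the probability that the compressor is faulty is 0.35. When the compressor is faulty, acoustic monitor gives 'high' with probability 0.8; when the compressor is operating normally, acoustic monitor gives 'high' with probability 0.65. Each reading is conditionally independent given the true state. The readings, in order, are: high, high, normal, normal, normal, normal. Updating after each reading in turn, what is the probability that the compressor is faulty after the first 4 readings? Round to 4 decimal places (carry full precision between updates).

After 'high': P(faulty) = 0.8·0.3500 / (0.8·0.3500 + 0.65·0.6500) ≈ 0.3986
After 'high': P(faulty) = 0.8·0.3986 / (0.8·0.3986 + 0.65·0.6014) ≈ 0.4492
After 'normal': P(faulty) = 0.2·0.4492 / (0.2·0.4492 + 0.35·0.5508) ≈ 0.3179
After 'normal': P(faulty) = 0.2·0.3179 / (0.2·0.3179 + 0.35·0.6821) ≈ 0.2103

0.2103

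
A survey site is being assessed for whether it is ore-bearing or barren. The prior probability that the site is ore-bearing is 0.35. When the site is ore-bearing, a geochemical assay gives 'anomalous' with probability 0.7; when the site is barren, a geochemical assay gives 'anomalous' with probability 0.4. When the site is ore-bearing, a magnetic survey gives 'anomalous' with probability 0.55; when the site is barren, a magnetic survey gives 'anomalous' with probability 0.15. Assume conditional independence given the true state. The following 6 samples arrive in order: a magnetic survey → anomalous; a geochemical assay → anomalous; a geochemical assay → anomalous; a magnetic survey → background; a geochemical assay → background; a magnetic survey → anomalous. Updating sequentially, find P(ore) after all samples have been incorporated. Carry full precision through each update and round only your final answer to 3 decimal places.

0.854

After a magnetic survey='anomalous': P(ore) = 0.55·0.3500 / (0.55·0.3500 + 0.15·0.6500) ≈ 0.6638
After a geochemical assay='anomalous': P(ore) = 0.7·0.6638 / (0.7·0.6638 + 0.4·0.3362) ≈ 0.7755
After a geochemical assay='anomalous': P(ore) = 0.7·0.7755 / (0.7·0.7755 + 0.4·0.2245) ≈ 0.8581
After a magnetic survey='background': P(ore) = 0.45·0.8581 / (0.45·0.8581 + 0.85·0.1419) ≈ 0.7620
After a geochemical assay='background': P(ore) = 0.3·0.7620 / (0.3·0.7620 + 0.6·0.2380) ≈ 0.6155
After a magnetic survey='anomalous': P(ore) = 0.55·0.6155 / (0.55·0.6155 + 0.15·0.3845) ≈ 0.8544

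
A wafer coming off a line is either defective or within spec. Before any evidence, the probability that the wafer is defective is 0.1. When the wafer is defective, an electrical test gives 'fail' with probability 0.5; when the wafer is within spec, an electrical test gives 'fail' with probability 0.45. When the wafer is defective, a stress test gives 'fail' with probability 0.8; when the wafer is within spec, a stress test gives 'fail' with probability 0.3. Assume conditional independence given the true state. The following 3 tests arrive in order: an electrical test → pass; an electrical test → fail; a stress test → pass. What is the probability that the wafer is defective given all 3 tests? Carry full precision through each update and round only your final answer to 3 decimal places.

After an electrical test='pass': P(defective) = 0.5·0.1000 / (0.5·0.1000 + 0.55·0.9000) ≈ 0.0917
After an electrical test='fail': P(defective) = 0.5·0.0917 / (0.5·0.0917 + 0.45·0.9083) ≈ 0.1009
After a stress test='pass': P(defective) = 0.2·0.1009 / (0.2·0.1009 + 0.7·0.8991) ≈ 0.0311

0.031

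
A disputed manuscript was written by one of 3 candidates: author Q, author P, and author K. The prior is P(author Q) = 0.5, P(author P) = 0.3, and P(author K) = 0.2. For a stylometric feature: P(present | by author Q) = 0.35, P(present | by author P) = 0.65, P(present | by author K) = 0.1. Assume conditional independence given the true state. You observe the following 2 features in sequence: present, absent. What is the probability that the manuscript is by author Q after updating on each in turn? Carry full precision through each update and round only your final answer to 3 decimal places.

Apply Bayes' rule sequentially, carrying P(author Q) forward.
After 'present': normaliser = 0.35·0.5000 + 0.65·0.3000 + 0.1·0.2000; P(author Q) ≈ 0.4487, P(author P) ≈ 0.5000, P(author K) ≈ 0.0513
After 'absent': normaliser = 0.65·0.4487 + 0.35·0.5000 + 0.9·0.0513; P(author Q) ≈ 0.5687, P(author P) ≈ 0.3412, P(author K) ≈ 0.0900

0.569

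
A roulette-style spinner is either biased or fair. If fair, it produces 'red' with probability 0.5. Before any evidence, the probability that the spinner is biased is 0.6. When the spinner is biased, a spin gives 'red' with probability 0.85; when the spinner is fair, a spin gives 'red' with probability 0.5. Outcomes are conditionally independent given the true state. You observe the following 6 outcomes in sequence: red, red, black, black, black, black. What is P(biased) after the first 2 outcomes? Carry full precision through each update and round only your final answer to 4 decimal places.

After 'red': P(biased) = 0.85·0.6000 / (0.85·0.6000 + 0.5·0.4000) ≈ 0.7183
After 'red': P(biased) = 0.85·0.7183 / (0.85·0.7183 + 0.5·0.2817) ≈ 0.8126

0.8126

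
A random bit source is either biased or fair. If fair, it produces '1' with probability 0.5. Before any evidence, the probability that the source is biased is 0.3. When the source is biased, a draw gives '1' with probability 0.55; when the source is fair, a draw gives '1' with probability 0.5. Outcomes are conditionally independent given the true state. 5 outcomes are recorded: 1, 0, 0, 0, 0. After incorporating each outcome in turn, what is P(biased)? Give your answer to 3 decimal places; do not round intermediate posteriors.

After '1': P(biased) = 0.55·0.3000 / (0.55·0.3000 + 0.5·0.7000) ≈ 0.3204
After '0': P(biased) = 0.45·0.3204 / (0.45·0.3204 + 0.5·0.6796) ≈ 0.2979
After '0': P(biased) = 0.45·0.2979 / (0.45·0.2979 + 0.5·0.7021) ≈ 0.2763
After '0': P(biased) = 0.45·0.2763 / (0.45·0.2763 + 0.5·0.7237) ≈ 0.2558
After '0': P(biased) = 0.45·0.2558 / (0.45·0.2558 + 0.5·0.7442) ≈ 0.2362

0.236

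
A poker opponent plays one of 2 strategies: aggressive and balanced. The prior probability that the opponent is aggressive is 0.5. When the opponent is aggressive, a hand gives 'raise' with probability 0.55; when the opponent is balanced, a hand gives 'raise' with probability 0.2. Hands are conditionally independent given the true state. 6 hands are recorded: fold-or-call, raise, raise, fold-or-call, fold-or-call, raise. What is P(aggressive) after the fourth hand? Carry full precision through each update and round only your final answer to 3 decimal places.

Apply Bayes' rule sequentially, carrying P(aggressive) forward.
After 'fold-or-call': P(aggressive) = 0.45·0.5000 / (0.45·0.5000 + 0.8·0.5000) ≈ 0.3600
After 'raise': P(aggressive) = 0.55·0.3600 / (0.55·0.3600 + 0.2·0.6400) ≈ 0.6074
After 'raise': P(aggressive) = 0.55·0.6074 / (0.55·0.6074 + 0.2·0.3926) ≈ 0.8097
After 'fold-or-call': P(aggressive) = 0.45·0.8097 / (0.45·0.8097 + 0.8·0.1903) ≈ 0.7053

0.705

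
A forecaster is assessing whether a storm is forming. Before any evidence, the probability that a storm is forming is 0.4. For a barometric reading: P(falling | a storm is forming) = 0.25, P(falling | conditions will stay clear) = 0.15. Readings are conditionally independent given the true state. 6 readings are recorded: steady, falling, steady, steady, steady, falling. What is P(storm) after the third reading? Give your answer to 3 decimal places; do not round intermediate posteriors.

Apply Bayes' rule sequentially, carrying P(storm) forward.
After 'steady': P(storm) = 0.75·0.4000 / (0.75·0.4000 + 0.85·0.6000) ≈ 0.3704
After 'falling': P(storm) = 0.25·0.3704 / (0.25·0.3704 + 0.15·0.6296) ≈ 0.4950
After 'steady': P(storm) = 0.75·0.4950 / (0.75·0.4950 + 0.85·0.5050) ≈ 0.4638

0.464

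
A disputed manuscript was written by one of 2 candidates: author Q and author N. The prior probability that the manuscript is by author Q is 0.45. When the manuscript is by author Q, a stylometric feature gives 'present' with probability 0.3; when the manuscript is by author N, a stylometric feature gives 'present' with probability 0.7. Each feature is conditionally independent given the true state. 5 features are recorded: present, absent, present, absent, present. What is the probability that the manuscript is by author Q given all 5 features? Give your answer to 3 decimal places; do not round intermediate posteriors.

0.260

Apply Bayes' rule sequentially, carrying P(author Q) forward.
After 'present': P(author Q) = 0.3·0.4500 / (0.3·0.4500 + 0.7·0.5500) ≈ 0.2596
After 'absent': P(author Q) = 0.7·0.2596 / (0.7·0.2596 + 0.3·0.7404) ≈ 0.4500
After 'present': P(author Q) = 0.3·0.4500 / (0.3·0.4500 + 0.7·0.5500) ≈ 0.2596
After 'absent': P(author Q) = 0.7·0.2596 / (0.7·0.2596 + 0.3·0.7404) ≈ 0.4500
After 'present': P(author Q) = 0.3·0.4500 / (0.3·0.4500 + 0.7·0.5500) ≈ 0.2596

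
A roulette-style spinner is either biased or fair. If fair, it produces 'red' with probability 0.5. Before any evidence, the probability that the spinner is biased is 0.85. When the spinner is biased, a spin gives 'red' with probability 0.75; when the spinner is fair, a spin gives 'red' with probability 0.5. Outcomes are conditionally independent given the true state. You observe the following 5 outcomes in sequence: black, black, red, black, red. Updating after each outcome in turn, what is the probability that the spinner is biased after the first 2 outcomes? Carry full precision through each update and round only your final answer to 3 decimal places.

Each posterior becomes the prior for the next update.
After 'black': P(biased) = 0.25·0.8500 / (0.25·0.8500 + 0.5·0.1500) ≈ 0.7391
After 'black': P(biased) = 0.25·0.7391 / (0.25·0.7391 + 0.5·0.2609) ≈ 0.5862

0.586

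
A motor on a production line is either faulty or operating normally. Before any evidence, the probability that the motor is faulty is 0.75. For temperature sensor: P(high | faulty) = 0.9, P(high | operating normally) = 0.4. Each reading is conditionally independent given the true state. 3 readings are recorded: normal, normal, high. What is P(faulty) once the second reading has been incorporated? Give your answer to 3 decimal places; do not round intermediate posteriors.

After 'normal': P(faulty) = 0.1·0.7500 / (0.1·0.7500 + 0.6·0.2500) ≈ 0.3333
After 'normal': P(faulty) = 0.1·0.3333 / (0.1·0.3333 + 0.6·0.6667) ≈ 0.0769

0.077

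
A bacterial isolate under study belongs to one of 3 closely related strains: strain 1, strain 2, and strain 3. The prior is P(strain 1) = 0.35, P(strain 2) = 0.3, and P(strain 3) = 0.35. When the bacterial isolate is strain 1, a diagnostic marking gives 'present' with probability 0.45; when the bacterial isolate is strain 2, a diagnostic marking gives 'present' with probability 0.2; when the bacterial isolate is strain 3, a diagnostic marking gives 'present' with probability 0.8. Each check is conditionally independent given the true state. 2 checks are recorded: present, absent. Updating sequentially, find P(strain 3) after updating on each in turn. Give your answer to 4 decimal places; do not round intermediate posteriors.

Apply Bayes' rule sequentially, carrying P(strain 3) forward.
After 'present': normaliser = 0.45·0.3500 + 0.2·0.3000 + 0.8·0.3500; P(strain 1) ≈ 0.3166, P(strain 2) ≈ 0.1206, P(strain 3) ≈ 0.5628
After 'absent': normaliser = 0.55·0.3166 + 0.8·0.1206 + 0.2·0.5628; P(strain 1) ≈ 0.4544, P(strain 2) ≈ 0.2518, P(strain 3) ≈ 0.2938

0.2938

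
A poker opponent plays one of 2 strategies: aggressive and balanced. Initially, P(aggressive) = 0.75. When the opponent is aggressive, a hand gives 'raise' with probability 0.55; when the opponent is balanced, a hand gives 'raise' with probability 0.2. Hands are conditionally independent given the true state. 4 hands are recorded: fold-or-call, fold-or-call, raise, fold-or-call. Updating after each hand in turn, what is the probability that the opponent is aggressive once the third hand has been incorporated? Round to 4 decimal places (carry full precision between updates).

0.7230

After 'fold-or-call': P(aggressive) = 0.45·0.7500 / (0.45·0.7500 + 0.8·0.2500) ≈ 0.6279
After 'fold-or-call': P(aggressive) = 0.45·0.6279 / (0.45·0.6279 + 0.8·0.3721) ≈ 0.4870
After 'raise': P(aggressive) = 0.55·0.4870 / (0.55·0.4870 + 0.2·0.5130) ≈ 0.7230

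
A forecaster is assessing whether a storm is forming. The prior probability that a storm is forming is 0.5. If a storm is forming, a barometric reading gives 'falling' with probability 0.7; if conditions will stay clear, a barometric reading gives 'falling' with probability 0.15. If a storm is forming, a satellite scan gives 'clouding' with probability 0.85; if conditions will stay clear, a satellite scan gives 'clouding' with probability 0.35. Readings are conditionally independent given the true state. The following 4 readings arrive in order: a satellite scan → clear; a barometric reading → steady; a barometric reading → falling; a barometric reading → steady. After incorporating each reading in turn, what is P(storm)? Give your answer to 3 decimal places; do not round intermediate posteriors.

After a satellite scan='clear': P(storm) = 0.15·0.5000 / (0.15·0.5000 + 0.65·0.5000) ≈ 0.1875
After a barometric reading='steady': P(storm) = 0.3·0.1875 / (0.3·0.1875 + 0.85·0.8125) ≈ 0.0753
After a barometric reading='falling': P(storm) = 0.7·0.0753 / (0.7·0.0753 + 0.15·0.9247) ≈ 0.2754
After a barometric reading='steady': P(storm) = 0.3·0.2754 / (0.3·0.2754 + 0.85·0.7246) ≈ 0.1183

0.118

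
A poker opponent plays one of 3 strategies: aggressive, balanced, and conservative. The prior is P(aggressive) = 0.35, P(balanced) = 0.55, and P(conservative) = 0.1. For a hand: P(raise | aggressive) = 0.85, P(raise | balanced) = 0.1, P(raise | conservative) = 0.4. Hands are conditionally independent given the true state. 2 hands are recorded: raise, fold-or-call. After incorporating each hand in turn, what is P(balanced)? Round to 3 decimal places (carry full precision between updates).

0.419

Apply Bayes' rule sequentially, carrying P(balanced) forward.
After 'raise': normaliser = 0.85·0.3500 + 0.1·0.5500 + 0.4·0.1000; P(aggressive) ≈ 0.7580, P(balanced) ≈ 0.1401, P(conservative) ≈ 0.1019
After 'fold-or-call': normaliser = 0.15·0.7580 + 0.9·0.1401 + 0.6·0.1019; P(aggressive) ≈ 0.3778, P(balanced) ≈ 0.4190, P(conservative) ≈ 0.2032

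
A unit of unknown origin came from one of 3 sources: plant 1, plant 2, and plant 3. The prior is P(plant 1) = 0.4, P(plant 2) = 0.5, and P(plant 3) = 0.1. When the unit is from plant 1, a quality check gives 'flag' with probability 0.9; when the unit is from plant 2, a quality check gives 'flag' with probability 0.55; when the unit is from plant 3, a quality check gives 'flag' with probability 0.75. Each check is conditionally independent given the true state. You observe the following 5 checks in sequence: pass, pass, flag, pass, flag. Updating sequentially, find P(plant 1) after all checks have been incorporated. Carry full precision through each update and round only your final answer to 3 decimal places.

0.022

After 'pass': normaliser = 0.1·0.4000 + 0.45·0.5000 + 0.25·0.1000; P(plant 1) ≈ 0.1379, P(plant 2) ≈ 0.7759, P(plant 3) ≈ 0.0862
After 'pass': normaliser = 0.1·0.1379 + 0.45·0.7759 + 0.25·0.0862; P(plant 1) ≈ 0.0359, P(plant 2) ≈ 0.9081, P(plant 3) ≈ 0.0561
After 'flag': normaliser = 0.9·0.0359 + 0.55·0.9081 + 0.75·0.0561; P(plant 1) ≈ 0.0563, P(plant 2) ≈ 0.8705, P(plant 3) ≈ 0.0733
After 'pass': normaliser = 0.1·0.0563 + 0.45·0.8705 + 0.25·0.0733; P(plant 1) ≈ 0.0135, P(plant 2) ≈ 0.9424, P(plant 3) ≈ 0.0441
After 'flag': normaliser = 0.9·0.0135 + 0.55·0.9424 + 0.75·0.0441; P(plant 1) ≈ 0.0216, P(plant 2) ≈ 0.9197, P(plant 3) ≈ 0.0587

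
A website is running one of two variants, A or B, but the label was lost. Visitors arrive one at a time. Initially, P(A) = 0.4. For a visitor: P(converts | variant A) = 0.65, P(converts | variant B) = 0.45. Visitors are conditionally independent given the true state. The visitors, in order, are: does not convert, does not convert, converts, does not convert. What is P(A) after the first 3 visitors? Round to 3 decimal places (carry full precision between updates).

0.281

After 'does not convert': P(A) = 0.35·0.4000 / (0.35·0.4000 + 0.55·0.6000) ≈ 0.2979
After 'does not convert': P(A) = 0.35·0.2979 / (0.35·0.2979 + 0.55·0.7021) ≈ 0.2126
After 'converts': P(A) = 0.65·0.2126 / (0.65·0.2126 + 0.45·0.7874) ≈ 0.2806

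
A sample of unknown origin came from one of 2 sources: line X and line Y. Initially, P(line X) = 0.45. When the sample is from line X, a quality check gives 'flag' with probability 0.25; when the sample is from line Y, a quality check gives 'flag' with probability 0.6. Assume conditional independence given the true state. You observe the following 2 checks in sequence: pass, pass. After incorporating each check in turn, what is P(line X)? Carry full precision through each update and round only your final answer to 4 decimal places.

Each posterior becomes the prior for the next update.
After 'pass': P(line X) = 0.75·0.4500 / (0.75·0.4500 + 0.4·0.5500) ≈ 0.6054
After 'pass': P(line X) = 0.75·0.6054 / (0.75·0.6054 + 0.4·0.3946) ≈ 0.7420

0.7420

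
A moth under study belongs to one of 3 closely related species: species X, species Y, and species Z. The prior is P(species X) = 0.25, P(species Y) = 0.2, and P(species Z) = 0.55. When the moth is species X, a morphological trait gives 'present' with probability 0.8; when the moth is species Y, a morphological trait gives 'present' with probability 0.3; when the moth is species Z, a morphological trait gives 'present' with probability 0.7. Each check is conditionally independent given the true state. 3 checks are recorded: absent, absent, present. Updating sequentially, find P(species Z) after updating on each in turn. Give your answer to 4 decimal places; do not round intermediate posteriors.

Apply Bayes' rule sequentially, carrying P(species Z) forward.
After 'absent': normaliser = 0.2·0.2500 + 0.7·0.2000 + 0.3·0.5500; P(species X) ≈ 0.1408, P(species Y) ≈ 0.3944, P(species Z) ≈ 0.4648
After 'absent': normaliser = 0.2·0.1408 + 0.7·0.3944 + 0.3·0.4648; P(species X) ≈ 0.0635, P(species Y) ≈ 0.6222, P(species Z) ≈ 0.3143
After 'present': normaliser = 0.8·0.0635 + 0.3·0.6222 + 0.7·0.3143; P(species X) ≈ 0.1110, P(species Y) ≈ 0.4080, P(species Z) ≈ 0.4809

0.4809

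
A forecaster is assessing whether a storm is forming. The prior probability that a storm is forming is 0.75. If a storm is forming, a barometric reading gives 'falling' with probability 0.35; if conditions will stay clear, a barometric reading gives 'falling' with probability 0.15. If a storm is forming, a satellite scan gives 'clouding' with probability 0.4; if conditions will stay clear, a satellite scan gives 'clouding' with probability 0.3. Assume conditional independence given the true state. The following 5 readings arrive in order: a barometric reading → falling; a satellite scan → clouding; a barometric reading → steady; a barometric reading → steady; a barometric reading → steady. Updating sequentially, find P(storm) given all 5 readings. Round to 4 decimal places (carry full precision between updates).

0.8067

After a barometric reading='falling': P(storm) = 0.35·0.7500 / (0.35·0.7500 + 0.15·0.2500) ≈ 0.8750
After a satellite scan='clouding': P(storm) = 0.4·0.8750 / (0.4·0.8750 + 0.3·0.1250) ≈ 0.9032
After a barometric reading='steady': P(storm) = 0.65·0.9032 / (0.65·0.9032 + 0.85·0.0968) ≈ 0.8771
After a barometric reading='steady': P(storm) = 0.65·0.8771 / (0.65·0.8771 + 0.85·0.1229) ≈ 0.8452
After a barometric reading='steady': P(storm) = 0.65·0.8452 / (0.65·0.8452 + 0.85·0.1548) ≈ 0.8067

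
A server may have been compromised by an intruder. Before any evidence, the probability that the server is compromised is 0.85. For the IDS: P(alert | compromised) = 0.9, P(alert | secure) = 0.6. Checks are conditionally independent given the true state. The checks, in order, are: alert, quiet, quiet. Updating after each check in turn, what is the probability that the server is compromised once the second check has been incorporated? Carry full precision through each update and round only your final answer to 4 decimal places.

After 'alert': P(compromised) = 0.9·0.8500 / (0.9·0.8500 + 0.6·0.1500) ≈ 0.8947
After 'quiet': P(compromised) = 0.1·0.8947 / (0.1·0.8947 + 0.4·0.1053) ≈ 0.6800

0.6800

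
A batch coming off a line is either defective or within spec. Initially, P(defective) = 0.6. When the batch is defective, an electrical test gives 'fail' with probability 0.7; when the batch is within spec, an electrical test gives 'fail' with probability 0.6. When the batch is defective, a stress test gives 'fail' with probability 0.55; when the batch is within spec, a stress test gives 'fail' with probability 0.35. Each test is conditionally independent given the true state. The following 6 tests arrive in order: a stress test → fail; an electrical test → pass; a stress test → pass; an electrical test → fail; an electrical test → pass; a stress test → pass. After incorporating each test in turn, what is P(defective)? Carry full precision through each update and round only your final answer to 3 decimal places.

0.426

After a stress test='fail': P(defective) = 0.55·0.6000 / (0.55·0.6000 + 0.35·0.4000) ≈ 0.7021
After an electrical test='pass': P(defective) = 0.3·0.7021 / (0.3·0.7021 + 0.4·0.2979) ≈ 0.6387
After a stress test='pass': P(defective) = 0.45·0.6387 / (0.45·0.6387 + 0.65·0.3613) ≈ 0.5503
After an electrical test='fail': P(defective) = 0.7·0.5503 / (0.7·0.5503 + 0.6·0.4497) ≈ 0.5881
After an electrical test='pass': P(defective) = 0.3·0.5881 / (0.3·0.5881 + 0.4·0.4119) ≈ 0.5171
After a stress test='pass': P(defective) = 0.45·0.5171 / (0.45·0.5171 + 0.65·0.4829) ≈ 0.4257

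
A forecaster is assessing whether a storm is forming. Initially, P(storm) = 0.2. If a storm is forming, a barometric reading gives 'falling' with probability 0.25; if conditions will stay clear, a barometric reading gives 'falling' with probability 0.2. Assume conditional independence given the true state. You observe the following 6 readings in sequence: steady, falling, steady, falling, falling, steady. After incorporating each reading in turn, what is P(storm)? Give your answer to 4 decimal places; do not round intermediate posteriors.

After 'steady': P(storm) = 0.75·0.2000 / (0.75·0.2000 + 0.8·0.8000) ≈ 0.1899
After 'falling': P(storm) = 0.25·0.1899 / (0.25·0.1899 + 0.2·0.8101) ≈ 0.2266
After 'steady': P(storm) = 0.75·0.2266 / (0.75·0.2266 + 0.8·0.7734) ≈ 0.2155
After 'falling': P(storm) = 0.25·0.2155 / (0.25·0.2155 + 0.2·0.7845) ≈ 0.2556
After 'falling': P(storm) = 0.25·0.2556 / (0.25·0.2556 + 0.2·0.7444) ≈ 0.3003
After 'steady': P(storm) = 0.75·0.3003 / (0.75·0.3003 + 0.8·0.6997) ≈ 0.2869

0.2869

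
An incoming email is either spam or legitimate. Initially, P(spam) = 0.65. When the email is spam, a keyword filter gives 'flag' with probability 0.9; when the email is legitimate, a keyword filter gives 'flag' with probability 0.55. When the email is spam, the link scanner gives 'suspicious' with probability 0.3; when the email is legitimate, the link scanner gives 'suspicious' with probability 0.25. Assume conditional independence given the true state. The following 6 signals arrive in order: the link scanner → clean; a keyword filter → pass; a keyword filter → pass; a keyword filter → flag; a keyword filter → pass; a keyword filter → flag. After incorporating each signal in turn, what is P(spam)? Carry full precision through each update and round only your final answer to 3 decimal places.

After the link scanner='clean': P(spam) = 0.7·0.6500 / (0.7·0.6500 + 0.75·0.3500) ≈ 0.6341
After a keyword filter='pass': P(spam) = 0.1·0.6341 / (0.1·0.6341 + 0.45·0.3659) ≈ 0.2781
After a keyword filter='pass': P(spam) = 0.1·0.2781 / (0.1·0.2781 + 0.45·0.7219) ≈ 0.0788
After a keyword filter='flag': P(spam) = 0.9·0.0788 / (0.9·0.0788 + 0.55·0.9212) ≈ 0.1229
After a keyword filter='pass': P(spam) = 0.1·0.1229 / (0.1·0.1229 + 0.45·0.8771) ≈ 0.0302
After a keyword filter='flag': P(spam) = 0.9·0.0302 / (0.9·0.0302 + 0.55·0.9698) ≈ 0.0485

0.048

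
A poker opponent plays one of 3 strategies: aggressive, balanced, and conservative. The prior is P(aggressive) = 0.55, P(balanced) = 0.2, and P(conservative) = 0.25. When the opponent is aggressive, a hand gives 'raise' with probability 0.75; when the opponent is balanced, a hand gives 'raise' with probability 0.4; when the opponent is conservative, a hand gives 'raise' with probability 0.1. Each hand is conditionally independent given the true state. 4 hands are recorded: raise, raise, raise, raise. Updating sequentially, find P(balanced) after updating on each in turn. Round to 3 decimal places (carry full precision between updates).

Apply Bayes' rule sequentially, carrying P(balanced) forward.
After 'raise': normaliser = 0.75·0.5500 + 0.4·0.2000 + 0.1·0.2500; P(aggressive) ≈ 0.7971, P(balanced) ≈ 0.1546, P(conservative) ≈ 0.0483
After 'raise': normaliser = 0.75·0.7971 + 0.4·0.1546 + 0.1·0.0483; P(aggressive) ≈ 0.8997, P(balanced) ≈ 0.0931, P(conservative) ≈ 0.0073
After 'raise': normaliser = 0.75·0.8997 + 0.4·0.0931 + 0.1·0.0073; P(aggressive) ≈ 0.9468, P(balanced) ≈ 0.0522, P(conservative) ≈ 0.0010
After 'raise': normaliser = 0.75·0.9468 + 0.4·0.0522 + 0.1·0.0010; P(aggressive) ≈ 0.9713, P(balanced) ≈ 0.0286, P(conservative) ≈ 0.0001

0.029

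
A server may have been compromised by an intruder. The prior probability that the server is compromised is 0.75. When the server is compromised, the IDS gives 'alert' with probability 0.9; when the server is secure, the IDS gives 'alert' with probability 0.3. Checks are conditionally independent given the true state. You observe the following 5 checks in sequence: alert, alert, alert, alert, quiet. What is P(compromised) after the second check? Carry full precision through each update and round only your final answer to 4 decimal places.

After 'alert': P(compromised) = 0.9·0.7500 / (0.9·0.7500 + 0.3·0.2500) ≈ 0.9000
After 'alert': P(compromised) = 0.9·0.9000 / (0.9·0.9000 + 0.3·0.1000) ≈ 0.9643

0.9643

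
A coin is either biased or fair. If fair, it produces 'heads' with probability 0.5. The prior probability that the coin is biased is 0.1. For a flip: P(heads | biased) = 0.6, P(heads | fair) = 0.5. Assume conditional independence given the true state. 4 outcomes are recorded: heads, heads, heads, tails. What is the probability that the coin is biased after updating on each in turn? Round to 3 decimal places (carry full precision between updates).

Each posterior becomes the prior for the next update.
After 'heads': P(biased) = 0.6·0.1000 / (0.6·0.1000 + 0.5·0.9000) ≈ 0.1176
After 'heads': P(biased) = 0.6·0.1176 / (0.6·0.1176 + 0.5·0.8824) ≈ 0.1379
After 'heads': P(biased) = 0.6·0.1379 / (0.6·0.1379 + 0.5·0.8621) ≈ 0.1611
After 'tails': P(biased) = 0.4·0.1611 / (0.4·0.1611 + 0.5·0.8389) ≈ 0.1331

0.133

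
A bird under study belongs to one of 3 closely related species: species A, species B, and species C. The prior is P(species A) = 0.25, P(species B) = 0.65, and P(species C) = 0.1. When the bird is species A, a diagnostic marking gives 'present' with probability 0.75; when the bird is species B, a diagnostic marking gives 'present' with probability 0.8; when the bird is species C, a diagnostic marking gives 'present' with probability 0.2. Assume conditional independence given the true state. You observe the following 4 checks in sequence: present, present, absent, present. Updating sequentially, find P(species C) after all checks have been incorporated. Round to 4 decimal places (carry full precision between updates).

0.0068

After 'present': normaliser = 0.75·0.2500 + 0.8·0.6500 + 0.2·0.1000; P(species A) ≈ 0.2577, P(species B) ≈ 0.7148, P(species C) ≈ 0.0275
After 'present': normaliser = 0.75·0.2577 + 0.8·0.7148 + 0.2·0.0275; P(species A) ≈ 0.2508, P(species B) ≈ 0.7420, P(species C) ≈ 0.0071
After 'absent': normaliser = 0.25·0.2508 + 0.2·0.7420 + 0.8·0.0071; P(species A) ≈ 0.2892, P(species B) ≈ 0.6845, P(species C) ≈ 0.0263
After 'present': normaliser = 0.75·0.2892 + 0.8·0.6845 + 0.2·0.0263; P(species A) ≈ 0.2818, P(species B) ≈ 0.7114, P(species C) ≈ 0.0068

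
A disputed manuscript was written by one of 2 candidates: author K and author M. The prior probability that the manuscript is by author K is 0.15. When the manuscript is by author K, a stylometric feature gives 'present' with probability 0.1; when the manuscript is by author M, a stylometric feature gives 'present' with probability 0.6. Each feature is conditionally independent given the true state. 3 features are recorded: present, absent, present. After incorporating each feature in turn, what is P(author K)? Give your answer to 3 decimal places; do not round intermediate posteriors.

After 'present': P(author K) = 0.1·0.1500 / (0.1·0.1500 + 0.6·0.8500) ≈ 0.0286
After 'absent': P(author K) = 0.9·0.0286 / (0.9·0.0286 + 0.4·0.9714) ≈ 0.0621
After 'present': P(author K) = 0.1·0.0621 / (0.1·0.0621 + 0.6·0.9379) ≈ 0.0109

0.011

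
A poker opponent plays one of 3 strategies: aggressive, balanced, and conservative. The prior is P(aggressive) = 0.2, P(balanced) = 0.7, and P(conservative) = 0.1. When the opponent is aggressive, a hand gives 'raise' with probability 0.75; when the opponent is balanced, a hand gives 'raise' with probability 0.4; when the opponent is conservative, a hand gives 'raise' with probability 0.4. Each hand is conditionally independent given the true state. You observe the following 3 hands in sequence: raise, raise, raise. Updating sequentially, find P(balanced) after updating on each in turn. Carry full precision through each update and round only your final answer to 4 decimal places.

0.3304

After 'raise': normaliser = 0.75·0.2000 + 0.4·0.7000 + 0.4·0.1000; P(aggressive) ≈ 0.3191, P(balanced) ≈ 0.5957, P(conservative) ≈ 0.0851
After 'raise': normaliser = 0.75·0.3191 + 0.4·0.5957 + 0.4·0.0851; P(aggressive) ≈ 0.4678, P(balanced) ≈ 0.4657, P(conservative) ≈ 0.0665
After 'raise': normaliser = 0.75·0.4678 + 0.4·0.4657 + 0.4·0.0665; P(aggressive) ≈ 0.6223, P(balanced) ≈ 0.3304, P(conservative) ≈ 0.0472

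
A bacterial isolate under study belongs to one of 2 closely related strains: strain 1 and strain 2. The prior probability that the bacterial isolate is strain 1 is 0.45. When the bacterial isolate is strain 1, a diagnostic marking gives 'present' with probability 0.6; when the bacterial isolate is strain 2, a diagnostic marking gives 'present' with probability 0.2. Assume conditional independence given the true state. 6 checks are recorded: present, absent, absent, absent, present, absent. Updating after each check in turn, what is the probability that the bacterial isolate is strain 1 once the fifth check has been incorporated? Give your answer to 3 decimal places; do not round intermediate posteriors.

0.479

After 'present': P(strain 1) = 0.6·0.4500 / (0.6·0.4500 + 0.2·0.5500) ≈ 0.7105
After 'absent': P(strain 1) = 0.4·0.7105 / (0.4·0.7105 + 0.8·0.2895) ≈ 0.5510
After 'absent': P(strain 1) = 0.4·0.5510 / (0.4·0.5510 + 0.8·0.4490) ≈ 0.3803
After 'absent': P(strain 1) = 0.4·0.3803 / (0.4·0.3803 + 0.8·0.6197) ≈ 0.2348
After 'present': P(strain 1) = 0.6·0.2348 / (0.6·0.2348 + 0.2·0.7652) ≈ 0.4793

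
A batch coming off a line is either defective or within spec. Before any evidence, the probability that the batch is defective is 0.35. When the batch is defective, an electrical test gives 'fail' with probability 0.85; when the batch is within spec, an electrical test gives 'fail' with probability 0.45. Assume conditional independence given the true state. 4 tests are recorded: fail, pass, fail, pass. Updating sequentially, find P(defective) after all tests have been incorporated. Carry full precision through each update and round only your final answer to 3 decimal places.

After 'fail': P(defective) = 0.85·0.3500 / (0.85·0.3500 + 0.45·0.6500) ≈ 0.5042
After 'pass': P(defective) = 0.15·0.5042 / (0.15·0.5042 + 0.55·0.4958) ≈ 0.2172
After 'fail': P(defective) = 0.85·0.2172 / (0.85·0.2172 + 0.45·0.7828) ≈ 0.3438
After 'pass': P(defective) = 0.15·0.3438 / (0.15·0.3438 + 0.55·0.6562) ≈ 0.1250

0.125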